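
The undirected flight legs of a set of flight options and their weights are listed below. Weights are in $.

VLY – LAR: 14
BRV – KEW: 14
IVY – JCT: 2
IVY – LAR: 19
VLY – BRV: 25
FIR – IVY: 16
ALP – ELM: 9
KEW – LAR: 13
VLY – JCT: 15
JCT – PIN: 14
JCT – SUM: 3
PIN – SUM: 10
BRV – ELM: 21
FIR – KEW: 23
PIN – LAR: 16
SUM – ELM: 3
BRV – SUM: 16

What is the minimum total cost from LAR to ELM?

$27

Running Dijkstra from LAR:
LAR: 0
KEW: 13  (via LAR)
VLY: 14  (via LAR)
PIN: 16  (via LAR)
IVY: 19  (via LAR)
JCT: 21  (via IVY)
SUM: 24  (via JCT)
BRV: 27  (via KEW)
ELM: 27  (via SUM)
Shortest route: LAR–IVY–JCT–SUM–ELM = $27.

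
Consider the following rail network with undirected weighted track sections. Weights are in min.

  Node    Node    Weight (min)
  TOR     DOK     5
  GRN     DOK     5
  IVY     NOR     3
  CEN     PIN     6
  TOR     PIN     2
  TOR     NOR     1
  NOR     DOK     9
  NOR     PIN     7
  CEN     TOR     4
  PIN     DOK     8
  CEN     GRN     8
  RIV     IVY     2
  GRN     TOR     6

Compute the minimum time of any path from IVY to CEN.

8 min

Running Dijkstra from IVY:
IVY: 0
RIV: 2  (via IVY)
NOR: 3  (via IVY)
TOR: 4  (via NOR)
PIN: 6  (via TOR)
CEN: 8  (via TOR)
Shortest route: IVY → NOR → TOR → CEN = 8 min.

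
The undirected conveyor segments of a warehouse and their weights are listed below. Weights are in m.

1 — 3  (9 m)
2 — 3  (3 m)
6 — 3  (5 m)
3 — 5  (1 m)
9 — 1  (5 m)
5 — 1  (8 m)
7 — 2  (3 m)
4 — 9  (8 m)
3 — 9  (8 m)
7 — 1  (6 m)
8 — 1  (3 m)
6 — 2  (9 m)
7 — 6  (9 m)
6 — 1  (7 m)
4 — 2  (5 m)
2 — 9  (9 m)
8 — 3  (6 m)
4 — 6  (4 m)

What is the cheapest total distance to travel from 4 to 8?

Settle nodes by increasing distance from 4:
4: 0
6: 4  (via 4)
2: 5  (via 4)
3: 8  (via 2)
7: 8  (via 2)
9: 8  (via 4)
5: 9  (via 3)
1: 11  (via 6)
8: 14  (via 3)
Shortest route: 4–2–3–8 = 14 m.

14 m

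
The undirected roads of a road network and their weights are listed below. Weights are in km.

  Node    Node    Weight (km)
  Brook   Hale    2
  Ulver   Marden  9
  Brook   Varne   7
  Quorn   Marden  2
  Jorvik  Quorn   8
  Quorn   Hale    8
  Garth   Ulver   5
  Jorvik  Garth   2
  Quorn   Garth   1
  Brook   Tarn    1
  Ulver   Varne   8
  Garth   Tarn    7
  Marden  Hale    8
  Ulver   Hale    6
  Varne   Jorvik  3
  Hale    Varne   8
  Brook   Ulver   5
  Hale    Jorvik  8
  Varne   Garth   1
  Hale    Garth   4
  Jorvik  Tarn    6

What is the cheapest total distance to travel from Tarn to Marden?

10 km

Candidate routes:
Tarn - Jorvik - Garth - Quorn - Marden: 6+2+1+2 = 11
Tarn - Garth - Quorn - Marden: 7+1+2 = 10
Cheapest is Tarn - Garth - Quorn - Marden at 10 km.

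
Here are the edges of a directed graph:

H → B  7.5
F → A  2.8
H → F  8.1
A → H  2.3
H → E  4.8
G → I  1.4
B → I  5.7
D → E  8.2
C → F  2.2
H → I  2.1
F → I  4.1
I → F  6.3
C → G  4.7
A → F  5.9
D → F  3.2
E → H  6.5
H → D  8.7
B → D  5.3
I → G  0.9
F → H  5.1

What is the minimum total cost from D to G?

8.2

Shortest distances from D:
D: 0
F: 3.2  (via D)
A: 6  (via F)
I: 7.3  (via F)
E: 8.2  (via D)
G: 8.2  (via I)
Shortest route: D–F–I–G = 8.2.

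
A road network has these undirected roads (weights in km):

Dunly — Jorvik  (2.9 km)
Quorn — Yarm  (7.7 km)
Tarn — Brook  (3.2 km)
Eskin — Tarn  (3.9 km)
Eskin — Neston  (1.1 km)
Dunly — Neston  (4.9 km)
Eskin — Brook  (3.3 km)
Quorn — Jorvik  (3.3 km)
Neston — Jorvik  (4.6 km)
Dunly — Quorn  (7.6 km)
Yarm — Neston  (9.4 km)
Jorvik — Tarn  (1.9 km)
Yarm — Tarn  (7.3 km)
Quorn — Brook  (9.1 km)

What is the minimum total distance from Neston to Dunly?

Settle nodes by increasing distance from Neston:
Neston: 0
Eskin: 1.1  (via Neston)
Brook: 4.4  (via Eskin)
Jorvik: 4.6  (via Neston)
Dunly: 4.9  (via Neston)
Shortest route: Neston–Dunly = 4.9 km.

4.9 km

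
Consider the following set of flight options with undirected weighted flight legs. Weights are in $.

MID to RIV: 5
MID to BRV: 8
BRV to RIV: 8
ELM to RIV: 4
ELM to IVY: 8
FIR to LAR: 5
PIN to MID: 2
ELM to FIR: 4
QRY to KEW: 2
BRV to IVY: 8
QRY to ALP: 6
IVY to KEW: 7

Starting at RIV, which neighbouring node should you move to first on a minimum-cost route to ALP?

ELM

Compare a few routes:
RIV → ELM → IVY → KEW → QRY → ALP: 4+8+7+2+6 = 27
RIV → MID → BRV → IVY → KEW → QRY → ALP: 5+8+8+7+2+6 = 36
RIV → BRV → IVY → KEW → QRY → ALP: 8+8+7+2+6 = 31
The minimum is $27 via RIV → ELM → IVY → KEW → QRY → ALP.
So from RIV the first move is to ELM.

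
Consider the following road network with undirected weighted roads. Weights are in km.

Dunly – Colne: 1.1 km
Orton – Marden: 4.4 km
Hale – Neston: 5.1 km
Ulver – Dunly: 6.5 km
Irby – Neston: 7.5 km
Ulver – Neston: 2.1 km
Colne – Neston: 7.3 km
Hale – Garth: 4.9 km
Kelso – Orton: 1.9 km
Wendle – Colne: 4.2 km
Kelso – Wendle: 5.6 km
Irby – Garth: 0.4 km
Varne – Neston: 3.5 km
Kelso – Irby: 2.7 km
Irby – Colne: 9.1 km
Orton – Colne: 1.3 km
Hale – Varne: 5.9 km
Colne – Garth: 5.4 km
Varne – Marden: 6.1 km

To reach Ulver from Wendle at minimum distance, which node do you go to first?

Candidate routes:
Wendle - Colne - Neston - Ulver: 4.2+7.3+2.1 = 13.6
Wendle - Kelso - Orton - Colne - Dunly - Ulver: 5.6+1.9+1.3+1.1+6.5 = 16.4
Wendle - Kelso - Irby - Neston - Ulver: 5.6+2.7+7.5+2.1 = 17.9
Wendle - Colne - Dunly - Ulver: 4.2+1.1+6.5 = 11.8
Cheapest is Wendle - Colne - Dunly - Ulver at 11.8 km.
So from Wendle the first move is to Colne.

Colne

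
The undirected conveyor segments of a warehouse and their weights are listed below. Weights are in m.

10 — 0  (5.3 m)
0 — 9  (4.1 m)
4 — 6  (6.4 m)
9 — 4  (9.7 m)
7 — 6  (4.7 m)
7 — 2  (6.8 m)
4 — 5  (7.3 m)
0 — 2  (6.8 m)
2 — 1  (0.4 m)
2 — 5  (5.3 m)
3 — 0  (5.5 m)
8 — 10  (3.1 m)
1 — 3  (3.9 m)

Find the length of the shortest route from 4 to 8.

Running Dijkstra from 4:
4: 0
6: 6.4  (via 4)
5: 7.3  (via 4)
9: 9.7  (via 4)
7: 11.1  (via 6)
2: 12.6  (via 5)
1: 13  (via 2)
0: 13.8  (via 9)
3: 16.9  (via 1)
10: 19.1  (via 0)
8: 22.2  (via 10)
Shortest route: 4–9–0–10–8 = 22.2 m.

22.2 m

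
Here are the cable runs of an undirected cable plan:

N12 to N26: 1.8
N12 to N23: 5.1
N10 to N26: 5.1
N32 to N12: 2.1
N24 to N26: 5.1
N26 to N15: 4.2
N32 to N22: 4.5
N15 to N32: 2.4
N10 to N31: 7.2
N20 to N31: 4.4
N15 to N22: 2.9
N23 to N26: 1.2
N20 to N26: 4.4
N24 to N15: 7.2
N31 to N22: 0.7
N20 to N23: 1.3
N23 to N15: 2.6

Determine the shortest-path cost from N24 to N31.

Settle nodes by increasing distance from N24:
N24: 0
N26: 5.1  (via N24)
N23: 6.3  (via N26)
N12: 6.9  (via N26)
N15: 7.2  (via N24)
N20: 7.6  (via N23)
N32: 9  (via N12)
N22: 10.1  (via N15)
N10: 10.2  (via N26)
N31: 10.8  (via N22)
Shortest route: N24 → N15 → N22 → N31 = 10.8.

10.8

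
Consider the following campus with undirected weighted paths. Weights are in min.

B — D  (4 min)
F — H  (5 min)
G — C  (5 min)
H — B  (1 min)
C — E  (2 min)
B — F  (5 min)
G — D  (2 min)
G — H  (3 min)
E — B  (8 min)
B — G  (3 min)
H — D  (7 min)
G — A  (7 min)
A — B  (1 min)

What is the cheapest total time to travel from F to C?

13 min

Compare a few routes:
F → B → G → C: 5+3+5 = 13
F → H → B → G → C: 5+1+3+5 = 14
The minimum is 13 min via F → B → G → C.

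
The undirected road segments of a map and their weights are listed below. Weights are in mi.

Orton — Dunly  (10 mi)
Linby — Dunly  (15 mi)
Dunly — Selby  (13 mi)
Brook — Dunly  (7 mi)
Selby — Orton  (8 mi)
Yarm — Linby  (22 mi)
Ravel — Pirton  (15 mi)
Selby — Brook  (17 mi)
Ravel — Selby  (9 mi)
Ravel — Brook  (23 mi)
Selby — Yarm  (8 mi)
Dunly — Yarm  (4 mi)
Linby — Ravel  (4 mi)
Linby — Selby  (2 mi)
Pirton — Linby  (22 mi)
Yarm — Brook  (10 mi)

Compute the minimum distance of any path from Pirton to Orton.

29 mi

Candidate routes:
Pirton–Ravel–Linby–Selby–Orton: 15+4+2+8 = 29
Pirton–Linby–Selby–Orton: 22+2+8 = 32
Cheapest is Pirton–Ravel–Linby–Selby–Orton at 29 mi.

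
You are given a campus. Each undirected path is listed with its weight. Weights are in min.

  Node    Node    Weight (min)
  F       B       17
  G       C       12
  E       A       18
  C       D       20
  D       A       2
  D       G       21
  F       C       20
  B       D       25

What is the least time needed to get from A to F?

Shortest distances from A:
A: 0
D: 2  (via A)
E: 18  (via A)
C: 22  (via D)
G: 23  (via D)
B: 27  (via D)
F: 42  (via C)
Shortest route: A → D → C → F = 42 min.

42 min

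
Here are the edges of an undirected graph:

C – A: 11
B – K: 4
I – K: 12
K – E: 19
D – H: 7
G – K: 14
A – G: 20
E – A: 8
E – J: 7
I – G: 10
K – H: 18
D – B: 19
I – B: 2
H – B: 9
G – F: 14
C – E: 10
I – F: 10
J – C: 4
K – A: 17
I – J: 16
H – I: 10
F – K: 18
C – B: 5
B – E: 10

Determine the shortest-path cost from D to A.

32

Compare a few routes:
D - H - B - E - A: 7+9+10+8 = 34
D - H - I - B - C - A: 7+10+2+5+11 = 35
D - H - B - C - A: 7+9+5+11 = 32
The minimum is 32 via D - H - B - C - A.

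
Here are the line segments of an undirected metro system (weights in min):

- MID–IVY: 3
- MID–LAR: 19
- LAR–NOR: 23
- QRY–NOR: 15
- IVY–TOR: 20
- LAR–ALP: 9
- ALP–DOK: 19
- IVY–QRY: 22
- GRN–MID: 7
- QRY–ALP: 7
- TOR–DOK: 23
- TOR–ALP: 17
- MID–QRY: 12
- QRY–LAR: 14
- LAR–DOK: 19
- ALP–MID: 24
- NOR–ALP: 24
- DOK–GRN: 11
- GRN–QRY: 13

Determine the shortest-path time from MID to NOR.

Enumerating some paths:
MID - IVY - QRY - NOR: 3+22+15 = 40
MID - GRN - QRY - NOR: 7+13+15 = 35
MID - QRY - NOR: 12+15 = 27
The minimum is 27 min via MID - QRY - NOR.

27 min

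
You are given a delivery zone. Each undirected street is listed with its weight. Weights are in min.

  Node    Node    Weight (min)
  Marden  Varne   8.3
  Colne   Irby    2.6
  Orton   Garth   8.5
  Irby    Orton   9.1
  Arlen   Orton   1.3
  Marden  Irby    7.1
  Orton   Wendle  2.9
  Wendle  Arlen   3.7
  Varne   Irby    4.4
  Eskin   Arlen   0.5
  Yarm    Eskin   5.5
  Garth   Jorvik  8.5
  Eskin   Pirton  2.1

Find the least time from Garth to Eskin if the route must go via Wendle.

15.6 min

Best Garth to Wendle: Garth–Orton–Wendle costing 11.4
Shortest Wendle→Eskin: Wendle–Arlen–Eskin = 4.2
Total via Wendle: 11.4 + 4.2 = 15.6 min.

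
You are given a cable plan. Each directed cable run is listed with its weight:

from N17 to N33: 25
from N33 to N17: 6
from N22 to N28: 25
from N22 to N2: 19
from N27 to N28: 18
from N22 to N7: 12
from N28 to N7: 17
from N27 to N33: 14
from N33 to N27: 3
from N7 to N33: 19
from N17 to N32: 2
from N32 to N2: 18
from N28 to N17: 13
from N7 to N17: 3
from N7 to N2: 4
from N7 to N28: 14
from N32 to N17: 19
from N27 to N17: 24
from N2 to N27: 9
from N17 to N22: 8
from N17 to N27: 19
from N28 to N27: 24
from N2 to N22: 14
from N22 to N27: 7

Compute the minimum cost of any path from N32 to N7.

Enumerating some paths:
N32–N17–N22–N7: 19+8+12 = 39
N32–N2–N27–N28–N7: 18+9+18+17 = 62
N32–N2–N22–N7: 18+14+12 = 44
Cheapest is N32–N17–N22–N7 at 39.

39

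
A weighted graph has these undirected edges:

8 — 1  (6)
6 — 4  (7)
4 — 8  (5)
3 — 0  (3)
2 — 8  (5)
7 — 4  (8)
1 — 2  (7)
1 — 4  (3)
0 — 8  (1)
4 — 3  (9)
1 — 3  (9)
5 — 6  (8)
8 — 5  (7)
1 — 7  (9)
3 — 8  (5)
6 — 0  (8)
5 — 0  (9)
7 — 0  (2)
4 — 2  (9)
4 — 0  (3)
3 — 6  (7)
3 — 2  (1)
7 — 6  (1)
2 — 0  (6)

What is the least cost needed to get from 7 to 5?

Shortest distances from 7:
7: 0
6: 1  (via 7)
0: 2  (via 7)
8: 3  (via 0)
3: 5  (via 0)
4: 5  (via 0)
2: 6  (via 3)
1: 8  (via 4)
5: 9  (via 6)
Shortest route: 7 → 6 → 5 = 9.

9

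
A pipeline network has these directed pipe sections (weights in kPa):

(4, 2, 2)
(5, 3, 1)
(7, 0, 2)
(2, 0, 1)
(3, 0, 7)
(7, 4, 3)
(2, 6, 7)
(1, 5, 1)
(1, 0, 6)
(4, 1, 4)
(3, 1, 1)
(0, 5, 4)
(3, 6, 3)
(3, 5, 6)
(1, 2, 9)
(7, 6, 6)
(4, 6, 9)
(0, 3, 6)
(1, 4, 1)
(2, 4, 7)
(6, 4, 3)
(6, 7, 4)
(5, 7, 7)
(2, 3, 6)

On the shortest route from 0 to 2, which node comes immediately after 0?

Enumerating some paths:
0 - 5 - 3 - 1 - 4 - 2: 4+1+1+1+2 = 9
0 - 3 - 1 - 4 - 2: 6+1+1+2 = 10
The minimum is 9 kPa via 0 - 5 - 3 - 1 - 4 - 2.
So from 0 the first move is to 5.

5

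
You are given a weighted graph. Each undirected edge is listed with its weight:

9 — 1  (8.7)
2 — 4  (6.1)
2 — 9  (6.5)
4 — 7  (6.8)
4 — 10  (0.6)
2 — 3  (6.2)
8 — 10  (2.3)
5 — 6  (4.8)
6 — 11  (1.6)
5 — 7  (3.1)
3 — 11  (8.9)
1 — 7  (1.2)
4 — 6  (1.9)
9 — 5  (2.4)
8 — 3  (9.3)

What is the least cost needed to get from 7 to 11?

9.5

Running Dijkstra from 7:
7: 0
1: 1.2  (via 7)
5: 3.1  (via 7)
9: 5.5  (via 5)
4: 6.8  (via 7)
10: 7.4  (via 4)
6: 7.9  (via 5)
11: 9.5  (via 6)
Shortest route: 7–5–6–11 = 9.5.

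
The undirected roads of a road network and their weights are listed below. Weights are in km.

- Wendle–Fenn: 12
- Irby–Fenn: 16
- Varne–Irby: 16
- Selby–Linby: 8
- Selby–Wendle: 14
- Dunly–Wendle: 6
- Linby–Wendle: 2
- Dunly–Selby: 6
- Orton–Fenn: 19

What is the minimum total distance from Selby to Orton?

41 km

Shortest distances from Selby:
Selby: 0
Dunly: 6  (via Selby)
Linby: 8  (via Selby)
Wendle: 10  (via Linby)
Fenn: 22  (via Wendle)
Irby: 38  (via Fenn)
Orton: 41  (via Fenn)
Shortest route: Selby → Linby → Wendle → Fenn → Orton = 41 km.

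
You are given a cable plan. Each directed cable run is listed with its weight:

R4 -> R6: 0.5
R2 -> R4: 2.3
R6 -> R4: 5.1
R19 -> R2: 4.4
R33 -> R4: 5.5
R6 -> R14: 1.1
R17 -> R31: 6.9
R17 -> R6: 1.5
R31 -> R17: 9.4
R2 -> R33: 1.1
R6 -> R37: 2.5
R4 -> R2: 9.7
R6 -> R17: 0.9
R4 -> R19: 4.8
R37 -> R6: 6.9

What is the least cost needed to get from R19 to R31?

15

Settle nodes by increasing distance from R19:
R19: 0
R2: 4.4  (via R19)
R33: 5.5  (via R2)
R4: 6.7  (via R2)
R6: 7.2  (via R4)
R17: 8.1  (via R6)
R14: 8.3  (via R6)
R37: 9.7  (via R6)
R31: 15  (via R17)
Shortest route: R19–R2–R4–R6–R17–R31 = 15.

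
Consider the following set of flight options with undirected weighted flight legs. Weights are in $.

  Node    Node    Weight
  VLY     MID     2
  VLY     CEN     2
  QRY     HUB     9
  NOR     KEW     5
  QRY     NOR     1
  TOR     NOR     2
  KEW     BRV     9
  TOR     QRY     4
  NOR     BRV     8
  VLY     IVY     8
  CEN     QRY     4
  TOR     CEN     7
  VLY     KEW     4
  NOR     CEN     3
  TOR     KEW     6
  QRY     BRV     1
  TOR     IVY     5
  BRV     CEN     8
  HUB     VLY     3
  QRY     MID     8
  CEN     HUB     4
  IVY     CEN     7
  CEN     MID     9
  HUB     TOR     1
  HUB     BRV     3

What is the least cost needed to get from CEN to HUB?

Enumerating some paths:
CEN–HUB: 4 = 4
CEN–VLY–HUB: 2+3 = 5
CEN–TOR–HUB: 7+1 = 8
CEN–NOR–TOR–HUB: 3+2+1 = 6
The minimum is $4 via CEN–HUB.

$4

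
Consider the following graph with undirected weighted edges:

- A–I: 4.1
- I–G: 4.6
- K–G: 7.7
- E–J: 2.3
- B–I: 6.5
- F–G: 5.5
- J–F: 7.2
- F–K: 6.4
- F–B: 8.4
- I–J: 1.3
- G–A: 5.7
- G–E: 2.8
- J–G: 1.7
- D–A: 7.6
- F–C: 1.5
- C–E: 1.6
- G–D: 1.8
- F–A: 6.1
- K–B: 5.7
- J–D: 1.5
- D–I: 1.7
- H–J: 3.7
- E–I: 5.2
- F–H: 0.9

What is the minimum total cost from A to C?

7.6

Candidate routes:
A–F–C: 6.1+1.5 = 7.6
A–I–E–C: 4.1+5.2+1.6 = 10.9
A–G–E–C: 5.7+2.8+1.6 = 10.1
A–I–J–E–C: 4.1+1.3+2.3+1.6 = 9.3
Cheapest is A–F–C at 7.6.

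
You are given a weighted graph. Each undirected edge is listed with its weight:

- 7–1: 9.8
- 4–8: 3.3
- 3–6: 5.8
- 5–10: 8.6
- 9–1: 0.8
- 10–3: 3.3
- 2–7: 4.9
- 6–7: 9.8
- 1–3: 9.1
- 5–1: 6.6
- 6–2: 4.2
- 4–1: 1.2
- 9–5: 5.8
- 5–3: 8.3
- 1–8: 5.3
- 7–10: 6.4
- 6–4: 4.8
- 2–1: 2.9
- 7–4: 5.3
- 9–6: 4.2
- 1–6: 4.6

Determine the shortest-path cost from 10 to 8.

Candidate routes:
10 → 3 → 1 → 4 → 8: 3.3+9.1+1.2+3.3 = 16.9
10 → 7 → 4 → 8: 6.4+5.3+3.3 = 15
Cheapest is 10 → 7 → 4 → 8 at 15.

15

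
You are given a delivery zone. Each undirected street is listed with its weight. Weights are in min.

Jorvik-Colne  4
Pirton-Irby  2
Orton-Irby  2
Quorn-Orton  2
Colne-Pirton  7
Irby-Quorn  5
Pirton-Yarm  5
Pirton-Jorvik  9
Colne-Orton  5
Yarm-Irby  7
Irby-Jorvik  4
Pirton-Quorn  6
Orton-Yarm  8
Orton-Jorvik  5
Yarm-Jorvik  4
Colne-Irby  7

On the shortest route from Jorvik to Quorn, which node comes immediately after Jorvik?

Orton

Enumerating some paths:
Jorvik - Orton - Quorn: 5+2 = 7
Jorvik - Irby - Orton - Quorn: 4+2+2 = 8
Jorvik - Irby - Quorn: 4+5 = 9
Cheapest is Jorvik - Orton - Quorn at 7 min.
So from Jorvik the first move is to Orton.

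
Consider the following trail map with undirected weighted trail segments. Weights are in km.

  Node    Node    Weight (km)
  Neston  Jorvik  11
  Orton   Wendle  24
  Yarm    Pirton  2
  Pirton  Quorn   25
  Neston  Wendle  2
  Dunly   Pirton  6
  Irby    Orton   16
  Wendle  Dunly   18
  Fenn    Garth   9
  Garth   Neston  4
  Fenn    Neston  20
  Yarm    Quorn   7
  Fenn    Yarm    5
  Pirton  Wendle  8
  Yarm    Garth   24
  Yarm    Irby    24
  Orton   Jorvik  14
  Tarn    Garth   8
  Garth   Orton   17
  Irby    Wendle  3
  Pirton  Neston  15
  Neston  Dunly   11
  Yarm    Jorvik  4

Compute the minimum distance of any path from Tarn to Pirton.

22 km

Shortest distances from Tarn:
Tarn: 0
Garth: 8  (via Tarn)
Neston: 12  (via Garth)
Wendle: 14  (via Neston)
Fenn: 17  (via Garth)
Irby: 17  (via Wendle)
Pirton: 22  (via Wendle)
Shortest route: Tarn–Garth–Neston–Wendle–Pirton = 22 km.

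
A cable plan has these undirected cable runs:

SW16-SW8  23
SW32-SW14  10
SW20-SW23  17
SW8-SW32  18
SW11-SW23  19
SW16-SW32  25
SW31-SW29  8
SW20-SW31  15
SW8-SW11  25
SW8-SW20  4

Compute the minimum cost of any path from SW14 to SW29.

55

Compare a few routes:
SW14–SW32–SW8–SW20–SW31–SW29: 10+18+4+15+8 = 55
SW14–SW32–SW16–SW8–SW20–SW31–SW29: 10+25+23+4+15+8 = 85
The minimum is 55 via SW14–SW32–SW8–SW20–SW31–SW29.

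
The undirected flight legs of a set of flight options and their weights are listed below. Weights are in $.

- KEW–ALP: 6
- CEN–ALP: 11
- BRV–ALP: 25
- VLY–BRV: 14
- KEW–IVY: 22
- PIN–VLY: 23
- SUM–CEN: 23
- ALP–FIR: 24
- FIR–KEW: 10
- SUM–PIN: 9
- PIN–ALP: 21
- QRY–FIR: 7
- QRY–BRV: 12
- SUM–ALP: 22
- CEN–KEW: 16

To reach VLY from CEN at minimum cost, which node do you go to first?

ALP

Enumerating some paths:
CEN → ALP → BRV → VLY: 11+25+14 = 50
CEN → ALP → PIN → VLY: 11+21+23 = 55
CEN → SUM → PIN → VLY: 23+9+23 = 55
CEN → KEW → FIR → QRY → BRV → VLY: 16+10+7+12+14 = 59
The minimum is $50 via CEN → ALP → BRV → VLY.
So from CEN the first move is to ALP.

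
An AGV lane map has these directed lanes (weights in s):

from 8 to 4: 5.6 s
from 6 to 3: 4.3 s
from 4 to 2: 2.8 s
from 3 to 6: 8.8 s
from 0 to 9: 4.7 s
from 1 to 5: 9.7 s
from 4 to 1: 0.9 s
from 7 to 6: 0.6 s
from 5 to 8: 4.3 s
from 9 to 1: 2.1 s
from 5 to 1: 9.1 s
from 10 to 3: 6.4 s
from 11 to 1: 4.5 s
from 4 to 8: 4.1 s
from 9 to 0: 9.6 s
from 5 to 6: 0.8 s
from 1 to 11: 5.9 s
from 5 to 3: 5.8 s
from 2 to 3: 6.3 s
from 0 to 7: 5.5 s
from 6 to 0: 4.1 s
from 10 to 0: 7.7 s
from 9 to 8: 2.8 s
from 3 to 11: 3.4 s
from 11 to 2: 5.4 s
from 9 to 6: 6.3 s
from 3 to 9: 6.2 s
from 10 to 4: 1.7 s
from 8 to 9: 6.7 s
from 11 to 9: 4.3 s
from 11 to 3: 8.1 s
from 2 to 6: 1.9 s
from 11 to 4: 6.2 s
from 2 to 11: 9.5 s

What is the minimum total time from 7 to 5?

Enumerating some paths:
7–6–3–9–1–5: 0.6+4.3+6.2+2.1+9.7 = 22.9
7–6–0–9–1–5: 0.6+4.1+4.7+2.1+9.7 = 21.2
7–6–3–11–1–5: 0.6+4.3+3.4+4.5+9.7 = 22.5
Cheapest is 7–6–0–9–1–5 at 21.2 s.

21.2 s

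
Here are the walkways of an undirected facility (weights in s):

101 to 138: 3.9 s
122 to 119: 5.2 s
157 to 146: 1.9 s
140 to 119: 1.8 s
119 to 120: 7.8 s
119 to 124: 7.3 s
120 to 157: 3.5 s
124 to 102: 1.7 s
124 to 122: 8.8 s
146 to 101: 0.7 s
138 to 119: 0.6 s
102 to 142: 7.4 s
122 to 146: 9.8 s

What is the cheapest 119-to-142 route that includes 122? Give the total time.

Best 119 to 122: 119–122 costing 5.2
Shortest 122→142: 122–124–102–142 = 17.9
Total via 122: 5.2 + 17.9 = 23.1 s.

23.1 s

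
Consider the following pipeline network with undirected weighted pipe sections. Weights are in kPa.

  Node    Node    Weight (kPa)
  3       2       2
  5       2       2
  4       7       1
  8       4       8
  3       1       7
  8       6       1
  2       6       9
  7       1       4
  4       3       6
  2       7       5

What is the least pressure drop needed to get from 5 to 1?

11 kPa

Compare a few routes:
5–2–7–4–3–1: 2+5+1+6+7 = 21
5–2–3–1: 2+2+7 = 11
5–2–3–4–7–1: 2+2+6+1+4 = 15
The minimum is 11 kPa via 5–2–3–1.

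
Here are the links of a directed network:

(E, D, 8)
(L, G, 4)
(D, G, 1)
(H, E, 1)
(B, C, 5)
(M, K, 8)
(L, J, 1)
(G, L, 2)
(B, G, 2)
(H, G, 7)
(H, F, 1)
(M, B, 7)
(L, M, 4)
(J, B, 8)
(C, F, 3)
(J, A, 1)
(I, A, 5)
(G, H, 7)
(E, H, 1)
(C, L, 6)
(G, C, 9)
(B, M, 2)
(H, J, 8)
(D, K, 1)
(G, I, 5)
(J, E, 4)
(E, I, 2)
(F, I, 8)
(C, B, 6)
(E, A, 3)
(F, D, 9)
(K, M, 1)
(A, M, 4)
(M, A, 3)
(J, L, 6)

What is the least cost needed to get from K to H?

17

Candidate routes:
K → M → B → G → L → J → E → H: 1+7+2+2+1+4+1 = 18
K → M → B → G → H: 1+7+2+7 = 17
Cheapest is K → M → B → G → H at 17.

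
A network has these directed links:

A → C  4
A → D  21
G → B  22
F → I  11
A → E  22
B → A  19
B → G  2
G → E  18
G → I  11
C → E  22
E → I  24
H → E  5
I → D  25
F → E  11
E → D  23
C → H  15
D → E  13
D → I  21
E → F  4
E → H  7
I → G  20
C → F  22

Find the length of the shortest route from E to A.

Running Dijkstra from E:
E: 0
F: 4  (via E)
H: 7  (via E)
I: 15  (via F)
D: 23  (via E)
G: 35  (via I)
B: 57  (via G)
A: 76  (via B)
Shortest route: E–F–I–G–B–A = 76.

76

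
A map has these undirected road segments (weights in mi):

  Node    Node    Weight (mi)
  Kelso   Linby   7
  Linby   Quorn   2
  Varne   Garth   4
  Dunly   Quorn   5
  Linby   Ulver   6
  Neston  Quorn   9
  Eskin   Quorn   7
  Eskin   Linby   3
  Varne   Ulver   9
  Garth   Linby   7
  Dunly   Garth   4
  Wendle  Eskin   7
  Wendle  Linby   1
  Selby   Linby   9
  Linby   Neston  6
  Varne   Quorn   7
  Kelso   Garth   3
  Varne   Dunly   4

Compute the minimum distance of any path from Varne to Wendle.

Settle nodes by increasing distance from Varne:
Varne: 0
Dunly: 4  (via Varne)
Garth: 4  (via Varne)
Quorn: 7  (via Varne)
Kelso: 7  (via Garth)
Ulver: 9  (via Varne)
Linby: 9  (via Quorn)
Wendle: 10  (via Linby)
Shortest route: Varne → Quorn → Linby → Wendle = 10 mi.

10 mi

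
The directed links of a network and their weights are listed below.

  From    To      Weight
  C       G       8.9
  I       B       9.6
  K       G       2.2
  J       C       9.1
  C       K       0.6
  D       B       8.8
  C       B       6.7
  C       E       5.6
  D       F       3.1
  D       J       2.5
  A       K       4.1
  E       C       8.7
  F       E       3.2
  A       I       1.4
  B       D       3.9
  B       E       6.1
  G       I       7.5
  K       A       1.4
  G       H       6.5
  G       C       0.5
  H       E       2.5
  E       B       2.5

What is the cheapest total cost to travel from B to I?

18.2

Running Dijkstra from B:
B: 0
D: 3.9  (via B)
E: 6.1  (via B)
J: 6.4  (via D)
F: 7  (via D)
C: 14.8  (via E)
K: 15.4  (via C)
A: 16.8  (via K)
G: 17.6  (via K)
I: 18.2  (via A)
Shortest route: B → E → C → K → A → I = 18.2.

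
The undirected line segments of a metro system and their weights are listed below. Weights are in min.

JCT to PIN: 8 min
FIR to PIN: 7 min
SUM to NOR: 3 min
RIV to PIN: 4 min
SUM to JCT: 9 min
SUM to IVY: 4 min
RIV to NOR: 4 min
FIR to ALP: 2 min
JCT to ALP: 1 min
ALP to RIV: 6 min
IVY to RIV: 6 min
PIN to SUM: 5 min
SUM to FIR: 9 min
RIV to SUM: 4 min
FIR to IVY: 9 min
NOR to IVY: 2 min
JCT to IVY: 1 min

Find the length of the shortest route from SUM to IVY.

4 min

Running Dijkstra from SUM:
SUM: 0
NOR: 3  (via SUM)
RIV: 4  (via SUM)
IVY: 4  (via SUM)
Shortest route: SUM–IVY = 4 min.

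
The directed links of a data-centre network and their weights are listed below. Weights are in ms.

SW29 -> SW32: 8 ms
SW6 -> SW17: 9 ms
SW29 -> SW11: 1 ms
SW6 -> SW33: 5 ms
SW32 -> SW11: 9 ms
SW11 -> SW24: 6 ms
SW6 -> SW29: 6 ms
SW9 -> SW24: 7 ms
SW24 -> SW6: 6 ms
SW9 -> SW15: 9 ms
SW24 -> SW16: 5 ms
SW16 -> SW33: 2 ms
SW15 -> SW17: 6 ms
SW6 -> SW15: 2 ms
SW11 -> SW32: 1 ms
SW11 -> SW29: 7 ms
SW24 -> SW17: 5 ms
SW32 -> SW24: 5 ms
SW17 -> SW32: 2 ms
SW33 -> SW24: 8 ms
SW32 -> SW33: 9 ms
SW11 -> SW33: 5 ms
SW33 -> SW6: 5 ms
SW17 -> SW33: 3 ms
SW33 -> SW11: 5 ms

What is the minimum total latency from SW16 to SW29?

13 ms

Settle nodes by increasing distance from SW16:
SW16: 0
SW33: 2  (via SW16)
SW6: 7  (via SW33)
SW11: 7  (via SW33)
SW32: 8  (via SW11)
SW15: 9  (via SW6)
SW24: 10  (via SW33)
SW29: 13  (via SW6)
Shortest route: SW16 → SW33 → SW6 → SW29 = 13 ms.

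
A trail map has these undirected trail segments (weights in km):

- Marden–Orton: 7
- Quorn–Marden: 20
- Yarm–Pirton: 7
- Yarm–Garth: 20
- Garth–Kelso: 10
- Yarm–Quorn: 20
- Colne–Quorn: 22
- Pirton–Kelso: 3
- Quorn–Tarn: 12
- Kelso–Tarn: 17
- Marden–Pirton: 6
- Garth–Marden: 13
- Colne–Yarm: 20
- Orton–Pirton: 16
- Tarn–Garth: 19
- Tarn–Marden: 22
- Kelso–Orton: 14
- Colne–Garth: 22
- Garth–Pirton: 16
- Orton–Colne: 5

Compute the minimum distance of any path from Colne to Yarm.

20 km

Running Dijkstra from Colne:
Colne: 0
Orton: 5  (via Colne)
Marden: 12  (via Orton)
Pirton: 18  (via Marden)
Kelso: 19  (via Orton)
Yarm: 20  (via Colne)
Shortest route: Colne → Yarm = 20 km.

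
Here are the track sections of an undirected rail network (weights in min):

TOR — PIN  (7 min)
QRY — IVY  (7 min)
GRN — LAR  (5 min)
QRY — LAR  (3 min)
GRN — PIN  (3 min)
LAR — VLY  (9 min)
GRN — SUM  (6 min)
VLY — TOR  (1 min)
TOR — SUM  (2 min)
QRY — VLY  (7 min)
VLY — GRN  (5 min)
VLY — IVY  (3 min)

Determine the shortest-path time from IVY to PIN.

11 min

Candidate routes:
IVY–VLY–TOR–PIN: 3+1+7 = 11
IVY–VLY–TOR–SUM–GRN–PIN: 3+1+2+6+3 = 15
Cheapest is IVY–VLY–TOR–PIN at 11 min.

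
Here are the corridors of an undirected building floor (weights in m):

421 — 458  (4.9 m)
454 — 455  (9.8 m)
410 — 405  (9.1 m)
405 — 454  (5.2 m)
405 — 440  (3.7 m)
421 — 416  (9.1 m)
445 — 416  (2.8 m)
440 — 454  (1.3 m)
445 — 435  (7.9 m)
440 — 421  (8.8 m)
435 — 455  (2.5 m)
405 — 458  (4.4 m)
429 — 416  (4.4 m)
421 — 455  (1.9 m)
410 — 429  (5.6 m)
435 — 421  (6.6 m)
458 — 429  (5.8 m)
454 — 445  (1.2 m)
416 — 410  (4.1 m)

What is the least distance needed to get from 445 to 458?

10.6 m

Running Dijkstra from 445:
445: 0
454: 1.2  (via 445)
440: 2.5  (via 454)
416: 2.8  (via 445)
405: 6.2  (via 440)
410: 6.9  (via 416)
429: 7.2  (via 416)
435: 7.9  (via 445)
455: 10.4  (via 435)
458: 10.6  (via 405)
Shortest route: 445 → 454 → 440 → 405 → 458 = 10.6 m.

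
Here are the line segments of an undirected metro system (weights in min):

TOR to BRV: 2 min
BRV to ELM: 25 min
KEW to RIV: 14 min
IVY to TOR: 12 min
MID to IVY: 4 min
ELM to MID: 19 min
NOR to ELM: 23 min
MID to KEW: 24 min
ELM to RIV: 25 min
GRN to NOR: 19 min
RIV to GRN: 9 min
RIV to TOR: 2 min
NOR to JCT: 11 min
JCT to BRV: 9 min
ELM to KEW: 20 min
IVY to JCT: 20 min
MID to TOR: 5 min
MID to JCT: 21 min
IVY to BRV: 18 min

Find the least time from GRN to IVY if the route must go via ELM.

57 min

Best GRN to ELM: GRN → RIV → ELM costing 34
Shortest ELM→IVY: ELM → MID → IVY = 23
Total via ELM: 34 + 23 = 57 min.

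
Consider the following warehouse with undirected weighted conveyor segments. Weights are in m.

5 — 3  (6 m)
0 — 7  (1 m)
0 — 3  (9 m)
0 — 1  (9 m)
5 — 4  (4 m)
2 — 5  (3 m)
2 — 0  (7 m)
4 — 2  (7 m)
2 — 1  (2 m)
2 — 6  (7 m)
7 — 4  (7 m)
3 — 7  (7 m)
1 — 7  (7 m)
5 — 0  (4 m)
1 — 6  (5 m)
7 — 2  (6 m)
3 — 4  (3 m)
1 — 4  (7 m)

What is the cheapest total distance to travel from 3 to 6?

15 m

Running Dijkstra from 3:
3: 0
4: 3  (via 3)
5: 6  (via 3)
7: 7  (via 3)
0: 8  (via 7)
2: 9  (via 5)
1: 10  (via 4)
6: 15  (via 1)
Shortest route: 3–4–1–6 = 15 m.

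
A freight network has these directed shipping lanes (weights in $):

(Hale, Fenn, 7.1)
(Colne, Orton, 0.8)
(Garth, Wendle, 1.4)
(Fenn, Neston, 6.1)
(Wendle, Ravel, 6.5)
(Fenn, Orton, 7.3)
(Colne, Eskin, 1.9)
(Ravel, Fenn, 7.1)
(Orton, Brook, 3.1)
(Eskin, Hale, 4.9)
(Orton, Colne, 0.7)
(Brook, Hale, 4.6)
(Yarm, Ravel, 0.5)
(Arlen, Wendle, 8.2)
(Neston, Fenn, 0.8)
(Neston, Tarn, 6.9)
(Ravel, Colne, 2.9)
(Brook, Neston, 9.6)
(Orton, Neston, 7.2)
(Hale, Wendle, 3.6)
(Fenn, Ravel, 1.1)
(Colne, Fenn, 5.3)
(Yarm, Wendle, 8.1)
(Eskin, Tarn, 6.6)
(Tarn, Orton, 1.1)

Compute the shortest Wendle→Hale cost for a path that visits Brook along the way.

$17.9

Best Wendle to Brook: Wendle–Ravel–Colne–Orton–Brook costing 13.3
Best Brook to Hale: Brook–Hale costing 4.6
Total via Brook: 13.3 + 4.6 = $17.9.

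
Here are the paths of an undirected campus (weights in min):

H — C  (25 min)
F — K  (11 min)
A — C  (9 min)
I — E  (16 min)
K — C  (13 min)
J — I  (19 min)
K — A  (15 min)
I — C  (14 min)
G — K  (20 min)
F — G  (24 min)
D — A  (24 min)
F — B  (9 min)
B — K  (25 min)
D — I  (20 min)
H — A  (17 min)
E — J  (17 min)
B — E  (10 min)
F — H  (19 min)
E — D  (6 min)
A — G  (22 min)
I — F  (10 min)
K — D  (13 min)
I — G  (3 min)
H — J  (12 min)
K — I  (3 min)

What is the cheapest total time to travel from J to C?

Settle nodes by increasing distance from J:
J: 0
H: 12  (via J)
E: 17  (via J)
I: 19  (via J)
G: 22  (via I)
K: 22  (via I)
D: 23  (via E)
B: 27  (via E)
A: 29  (via H)
F: 29  (via I)
C: 33  (via I)
Shortest route: J → I → C = 33 min.

33 min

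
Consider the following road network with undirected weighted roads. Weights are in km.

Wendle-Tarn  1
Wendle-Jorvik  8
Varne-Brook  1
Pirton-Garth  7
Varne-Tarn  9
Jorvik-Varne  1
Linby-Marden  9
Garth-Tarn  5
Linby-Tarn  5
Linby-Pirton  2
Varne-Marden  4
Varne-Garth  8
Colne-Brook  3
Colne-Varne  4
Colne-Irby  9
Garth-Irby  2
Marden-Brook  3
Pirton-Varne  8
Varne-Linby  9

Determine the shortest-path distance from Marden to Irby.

14 km

Running Dijkstra from Marden:
Marden: 0
Brook: 3  (via Marden)
Varne: 4  (via Marden)
Jorvik: 5  (via Varne)
Colne: 6  (via Brook)
Linby: 9  (via Marden)
Pirton: 11  (via Linby)
Garth: 12  (via Varne)
Tarn: 13  (via Varne)
Wendle: 13  (via Jorvik)
Irby: 14  (via Garth)
Shortest route: Marden → Varne → Garth → Irby = 14 km.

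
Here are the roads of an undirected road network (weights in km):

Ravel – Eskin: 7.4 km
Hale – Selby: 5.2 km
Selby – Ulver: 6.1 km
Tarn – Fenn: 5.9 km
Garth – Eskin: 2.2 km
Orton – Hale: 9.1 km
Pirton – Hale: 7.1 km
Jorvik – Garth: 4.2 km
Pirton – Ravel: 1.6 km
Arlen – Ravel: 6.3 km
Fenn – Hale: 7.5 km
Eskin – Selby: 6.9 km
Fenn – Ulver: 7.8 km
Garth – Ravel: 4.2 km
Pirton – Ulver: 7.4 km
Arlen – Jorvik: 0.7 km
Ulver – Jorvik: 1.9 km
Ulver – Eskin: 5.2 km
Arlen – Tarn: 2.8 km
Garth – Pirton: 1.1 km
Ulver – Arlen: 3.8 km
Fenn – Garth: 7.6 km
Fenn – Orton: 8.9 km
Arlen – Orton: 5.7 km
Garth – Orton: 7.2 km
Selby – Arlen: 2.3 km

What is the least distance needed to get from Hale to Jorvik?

8.2 km

Candidate routes:
Hale–Selby–Arlen–Jorvik: 5.2+2.3+0.7 = 8.2
Hale–Pirton–Garth–Jorvik: 7.1+1.1+4.2 = 12.4
The minimum is 8.2 km via Hale–Selby–Arlen–Jorvik.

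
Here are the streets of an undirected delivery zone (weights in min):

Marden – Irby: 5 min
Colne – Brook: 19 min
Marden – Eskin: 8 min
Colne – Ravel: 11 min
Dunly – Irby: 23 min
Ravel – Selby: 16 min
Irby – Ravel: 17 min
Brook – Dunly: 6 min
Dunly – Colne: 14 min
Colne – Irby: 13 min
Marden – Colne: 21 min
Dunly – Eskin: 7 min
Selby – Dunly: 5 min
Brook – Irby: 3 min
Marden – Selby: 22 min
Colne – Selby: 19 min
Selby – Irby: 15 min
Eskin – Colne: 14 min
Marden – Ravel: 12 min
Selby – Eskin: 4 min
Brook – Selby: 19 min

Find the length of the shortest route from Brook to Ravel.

Running Dijkstra from Brook:
Brook: 0
Irby: 3  (via Brook)
Dunly: 6  (via Brook)
Marden: 8  (via Irby)
Selby: 11  (via Dunly)
Eskin: 13  (via Dunly)
Colne: 16  (via Irby)
Ravel: 20  (via Irby)
Shortest route: Brook–Irby–Ravel = 20 min.

20 min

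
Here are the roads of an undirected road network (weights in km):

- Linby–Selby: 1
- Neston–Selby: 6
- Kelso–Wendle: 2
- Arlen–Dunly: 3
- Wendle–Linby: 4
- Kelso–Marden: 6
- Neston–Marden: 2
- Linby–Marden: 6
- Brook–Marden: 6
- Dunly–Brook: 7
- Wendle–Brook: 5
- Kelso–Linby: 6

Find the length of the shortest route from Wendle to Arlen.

Enumerating some paths:
Wendle → Kelso → Marden → Brook → Dunly → Arlen: 2+6+6+7+3 = 24
Wendle → Linby → Selby → Neston → Marden → Brook → Dunly → Arlen: 4+1+6+2+6+7+3 = 29
Wendle → Brook → Dunly → Arlen: 5+7+3 = 15
Wendle → Linby → Marden → Brook → Dunly → Arlen: 4+6+6+7+3 = 26
The minimum is 15 km via Wendle → Brook → Dunly → Arlen.

15 km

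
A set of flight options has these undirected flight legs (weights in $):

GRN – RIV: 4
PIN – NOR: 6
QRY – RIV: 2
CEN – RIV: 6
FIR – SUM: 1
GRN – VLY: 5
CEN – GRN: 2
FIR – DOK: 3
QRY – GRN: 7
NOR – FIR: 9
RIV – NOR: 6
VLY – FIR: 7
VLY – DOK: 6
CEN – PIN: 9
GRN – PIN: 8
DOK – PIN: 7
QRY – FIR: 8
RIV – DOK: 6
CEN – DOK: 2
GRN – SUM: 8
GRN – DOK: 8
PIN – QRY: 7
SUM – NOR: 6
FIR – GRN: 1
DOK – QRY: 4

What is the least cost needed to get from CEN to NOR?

$10

Shortest distances from CEN:
CEN: 0
DOK: 2  (via CEN)
GRN: 2  (via CEN)
FIR: 3  (via GRN)
SUM: 4  (via FIR)
RIV: 6  (via CEN)
QRY: 6  (via DOK)
VLY: 7  (via GRN)
PIN: 9  (via CEN)
NOR: 10  (via SUM)
Shortest route: CEN–GRN–FIR–SUM–NOR = $10.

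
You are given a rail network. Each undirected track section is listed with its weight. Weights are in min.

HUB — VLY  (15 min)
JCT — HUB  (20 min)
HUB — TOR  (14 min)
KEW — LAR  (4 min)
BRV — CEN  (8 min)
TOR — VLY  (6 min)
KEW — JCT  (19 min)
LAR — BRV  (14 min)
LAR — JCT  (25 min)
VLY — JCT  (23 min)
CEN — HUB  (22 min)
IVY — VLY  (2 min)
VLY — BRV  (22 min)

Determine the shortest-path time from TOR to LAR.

42 min

Settle nodes by increasing distance from TOR:
TOR: 0
VLY: 6  (via TOR)
IVY: 8  (via VLY)
HUB: 14  (via TOR)
BRV: 28  (via VLY)
JCT: 29  (via VLY)
CEN: 36  (via HUB)
LAR: 42  (via BRV)
Shortest route: TOR → VLY → BRV → LAR = 42 min.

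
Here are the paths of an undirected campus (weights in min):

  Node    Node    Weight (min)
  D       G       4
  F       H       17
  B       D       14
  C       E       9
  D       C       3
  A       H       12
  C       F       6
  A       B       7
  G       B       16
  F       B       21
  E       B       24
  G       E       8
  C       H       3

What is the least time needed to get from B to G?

16 min

Running Dijkstra from B:
B: 0
A: 7  (via B)
D: 14  (via B)
G: 16  (via B)
Shortest route: B → G = 16 min.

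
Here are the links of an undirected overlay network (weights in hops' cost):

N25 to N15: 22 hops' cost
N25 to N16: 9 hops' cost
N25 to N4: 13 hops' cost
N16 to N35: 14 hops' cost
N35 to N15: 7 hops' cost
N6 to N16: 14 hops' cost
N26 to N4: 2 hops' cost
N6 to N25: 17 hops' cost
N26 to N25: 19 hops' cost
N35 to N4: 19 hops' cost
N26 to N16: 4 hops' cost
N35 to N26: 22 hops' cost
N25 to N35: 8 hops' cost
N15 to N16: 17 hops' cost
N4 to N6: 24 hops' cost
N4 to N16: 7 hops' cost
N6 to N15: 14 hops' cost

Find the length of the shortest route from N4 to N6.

20 hops' cost

Shortest distances from N4:
N4: 0
N26: 2  (via N4)
N16: 6  (via N26)
N25: 13  (via N4)
N35: 19  (via N4)
N6: 20  (via N16)
Shortest route: N4–N26–N16–N6 = 20 hops' cost.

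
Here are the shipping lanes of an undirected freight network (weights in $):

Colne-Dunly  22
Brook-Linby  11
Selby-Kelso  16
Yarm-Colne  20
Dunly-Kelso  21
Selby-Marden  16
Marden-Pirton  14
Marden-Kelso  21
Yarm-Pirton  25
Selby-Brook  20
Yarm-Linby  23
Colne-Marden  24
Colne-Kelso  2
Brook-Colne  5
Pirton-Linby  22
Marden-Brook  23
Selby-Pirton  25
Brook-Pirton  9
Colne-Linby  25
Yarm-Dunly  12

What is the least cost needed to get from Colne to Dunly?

$22

Compare a few routes:
Colne–Dunly: 22 = 22
Colne–Kelso–Dunly: 2+21 = 23
Colne–Yarm–Dunly: 20+12 = 32
Cheapest is Colne–Dunly at $22.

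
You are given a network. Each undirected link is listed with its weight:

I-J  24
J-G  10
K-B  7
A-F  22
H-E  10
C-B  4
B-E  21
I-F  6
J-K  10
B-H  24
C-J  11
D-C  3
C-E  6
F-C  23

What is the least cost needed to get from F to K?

34

Enumerating some paths:
F - I - J - K: 6+24+10 = 40
F - C - B - K: 23+4+7 = 34
Cheapest is F - C - B - K at 34.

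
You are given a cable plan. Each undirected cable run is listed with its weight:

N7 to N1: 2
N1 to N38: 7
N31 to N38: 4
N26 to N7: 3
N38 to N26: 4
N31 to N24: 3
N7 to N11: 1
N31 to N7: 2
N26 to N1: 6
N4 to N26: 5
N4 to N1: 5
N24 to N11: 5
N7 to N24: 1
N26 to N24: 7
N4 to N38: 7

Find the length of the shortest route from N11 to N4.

8

Candidate routes:
N11 - N24 - N7 - N1 - N4: 5+1+2+5 = 13
N11 - N7 - N26 - N4: 1+3+5 = 9
N11 - N7 - N1 - N4: 1+2+5 = 8
N11 - N24 - N7 - N26 - N4: 5+1+3+5 = 14
The minimum is 8 via N11 - N7 - N1 - N4.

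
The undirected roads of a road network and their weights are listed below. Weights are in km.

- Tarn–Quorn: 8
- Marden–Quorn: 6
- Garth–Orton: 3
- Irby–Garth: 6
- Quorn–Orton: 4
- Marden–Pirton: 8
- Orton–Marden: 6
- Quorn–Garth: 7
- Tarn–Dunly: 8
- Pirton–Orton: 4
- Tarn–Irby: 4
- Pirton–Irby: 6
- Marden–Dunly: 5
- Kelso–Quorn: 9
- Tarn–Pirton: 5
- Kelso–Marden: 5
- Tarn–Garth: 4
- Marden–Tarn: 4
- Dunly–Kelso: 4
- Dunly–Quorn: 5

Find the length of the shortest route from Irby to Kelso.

13 km

Running Dijkstra from Irby:
Irby: 0
Tarn: 4  (via Irby)
Garth: 6  (via Irby)
Pirton: 6  (via Irby)
Marden: 8  (via Tarn)
Orton: 9  (via Garth)
Dunly: 12  (via Tarn)
Quorn: 12  (via Tarn)
Kelso: 13  (via Marden)
Shortest route: Irby–Tarn–Marden–Kelso = 13 km.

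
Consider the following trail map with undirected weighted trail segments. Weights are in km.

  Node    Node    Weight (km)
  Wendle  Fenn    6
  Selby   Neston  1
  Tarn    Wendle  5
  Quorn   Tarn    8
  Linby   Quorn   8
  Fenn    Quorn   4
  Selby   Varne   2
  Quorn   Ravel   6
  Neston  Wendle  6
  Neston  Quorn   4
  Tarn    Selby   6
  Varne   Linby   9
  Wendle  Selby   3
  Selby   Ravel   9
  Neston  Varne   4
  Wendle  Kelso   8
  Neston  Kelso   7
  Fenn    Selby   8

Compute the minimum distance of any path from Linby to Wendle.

Running Dijkstra from Linby:
Linby: 0
Quorn: 8  (via Linby)
Varne: 9  (via Linby)
Selby: 11  (via Varne)
Neston: 12  (via Quorn)
Fenn: 12  (via Quorn)
Wendle: 14  (via Selby)
Shortest route: Linby → Varne → Selby → Wendle = 14 km.

14 km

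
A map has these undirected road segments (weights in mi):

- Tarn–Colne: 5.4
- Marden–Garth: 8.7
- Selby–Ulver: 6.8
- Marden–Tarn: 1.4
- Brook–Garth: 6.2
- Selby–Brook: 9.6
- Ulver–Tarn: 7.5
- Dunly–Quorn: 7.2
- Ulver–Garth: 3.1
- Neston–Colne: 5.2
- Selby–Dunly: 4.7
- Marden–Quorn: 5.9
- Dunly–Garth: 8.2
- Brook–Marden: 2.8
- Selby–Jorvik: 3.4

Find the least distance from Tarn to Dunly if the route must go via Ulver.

Shortest Tarn→Ulver: Tarn → Ulver = 7.5
Shortest Ulver→Dunly: Ulver → Garth → Dunly = 11.3
Total via Ulver: 7.5 + 11.3 = 18.8 mi.

18.8 mi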